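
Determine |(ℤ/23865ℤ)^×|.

23865 = 3 * 5 * 37 * 43.
φ(23865) = 23865 · (1 − 1/3) · (1 − 1/5) · (1 − 1/37) · (1 − 1/43)
       = 23865 · 12096/23865 = 12096.

12096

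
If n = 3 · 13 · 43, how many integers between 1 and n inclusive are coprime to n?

1008

φ(3) = 3 − 1 = 2.
φ(13) = 13 − 1 = 12.
φ(43) = 43 − 1 = 42.
φ(1677) = 2 × 12 × 42 = 1008.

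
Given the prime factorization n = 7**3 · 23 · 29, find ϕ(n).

181104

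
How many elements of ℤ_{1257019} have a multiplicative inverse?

1108800

Prime factorization: 1257019 = 23 * 31 * 41 * 43.
φ(23) = 23 − 1 = 22.
φ(31) = 31 − 1 = 30.
φ(41) = 41 − 1 = 40.
φ(43) = 43 − 1 = 42.
φ(1257019) = 22 × 30 × 40 × 42 = 1108800.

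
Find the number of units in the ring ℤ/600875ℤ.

Prime factorization: 600875 = 5^3 · 11 · 19 · 23.
φ(5^3) = 5^3 − 5^2 = 125 − 25 = 100.
φ(11) = 11 − 1 = 10.
φ(19) = 19 − 1 = 18.
φ(23) = 23 − 1 = 22.
Multiply: 100 · 10 · 18 · 22 = 396000.

396000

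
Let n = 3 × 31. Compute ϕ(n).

φ(3) = 3 − 1 = 2.
φ(31) = 31 − 1 = 30.
Multiply: 2 · 30 = 60.

60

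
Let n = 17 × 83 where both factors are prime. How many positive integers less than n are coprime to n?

For distinct primes, φ(pq) = (p−1)(q−1) = 16 × 82 = 1312.

1312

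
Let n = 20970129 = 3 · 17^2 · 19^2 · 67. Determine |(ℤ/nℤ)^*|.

12279168

φ(3) = 3 − 1 = 2.
φ(17^2) = 17^1·(17−1) = 17·16 = 272.
φ(19^2) = 19^1·(19−1) = 19·18 = 342.
φ(67) = 67 − 1 = 66.
φ(20970129) = 2 × 272 × 342 × 66 = 12279168.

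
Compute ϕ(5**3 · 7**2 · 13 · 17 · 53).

41932800

φ(5^3) = 5^2·(5−1) = 25·4 = 100.
φ(7^2) = 7^2 − 7^1 = 49 − 7 = 42.
φ(13) = 13 − 1 = 12.
φ(17) = 17 − 1 = 16.
φ(53) = 53 − 1 = 52.
Since φ is multiplicative, φ(71742125) = 100 · 42 · 12 · 16 · 52 = 41932800.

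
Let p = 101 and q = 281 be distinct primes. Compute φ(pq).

For distinct primes, φ(pq) = (p−1)(q−1) = 100 × 280 = 28000.

28000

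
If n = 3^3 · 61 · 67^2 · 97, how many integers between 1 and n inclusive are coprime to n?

458472960

φ(3^3) = 3^2·(3−1) = 9·2 = 18.
φ(61) = 61 − 1 = 60.
φ(67^2) = 67^1·(67−1) = 67·66 = 4422.
φ(97) = 97 − 1 = 96.
φ(717158151) = 18 × 60 × 4422 × 96 = 458472960.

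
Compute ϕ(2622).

Factor 2622: 2622 = 2 · 3 · 19 · 23.
φ(2622) = 2622 · (1 − 1/2) · (1 − 1/3) · (1 − 1/19) · (1 − 1/23)
       = 2622 · 792/2622 = 792.

792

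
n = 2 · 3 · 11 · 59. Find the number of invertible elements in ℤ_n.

1160

φ(3894) = 3894 · (1 − 1/2) · (1 − 1/3) · (1 − 1/11) · (1 − 1/59)
       = 3894 · 1160/3894 = 1160.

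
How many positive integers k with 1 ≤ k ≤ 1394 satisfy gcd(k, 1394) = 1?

1394 = 2 * 17 * 41.
φ(2) = 2 − 1 = 1.
φ(17) = 17 − 1 = 16.
φ(41) = 41 − 1 = 40.
φ(1394) = 1 × 16 × 40 = 640.

640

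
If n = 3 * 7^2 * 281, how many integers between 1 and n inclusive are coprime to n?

23520

φ(41307) = 41307 · (1 − 1/3) · (1 − 1/7) · (1 − 1/281)
       = 41307 · 3360/5901 = 23520.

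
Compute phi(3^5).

φ(243) = 243 · (1 − 1/3)
       = 243 · 2/3 = 162.

162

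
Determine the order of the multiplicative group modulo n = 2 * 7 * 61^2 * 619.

13571280

φ(2) = 2 − 1 = 1.
φ(7) = 7 − 1 = 6.
φ(61^2) = 61^1·(61−1) = 61·60 = 3660.
φ(619) = 619 − 1 = 618.
Since φ is multiplicative, φ(32246186) = 1 · 6 · 3660 · 618 = 13571280.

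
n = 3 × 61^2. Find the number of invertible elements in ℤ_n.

φ(3) = 3 − 1 = 2.
φ(61^2) = 61^2 − 61^1 = 3721 − 61 = 3660.
Since φ is multiplicative, φ(11163) = 2 · 3660 = 7320.

7320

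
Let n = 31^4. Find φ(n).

φ(31^4) = 31^3·(31−1) = 29791·30 = 893730.

893730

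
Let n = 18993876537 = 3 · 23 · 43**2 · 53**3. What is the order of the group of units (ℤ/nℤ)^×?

φ(18993876537) = 18993876537 · (1 − 1/3) · (1 − 1/23) · (1 − 1/43) · (1 − 1/53)
       = 18993876537 · 96096/157251 = 11607147552.

11607147552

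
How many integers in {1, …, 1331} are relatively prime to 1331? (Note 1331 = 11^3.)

1210

φ(1331) = 1331 · (1 − 1/11)
       = 1331 · 10/11 = 1210.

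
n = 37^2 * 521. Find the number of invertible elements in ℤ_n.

φ(37^2) = 37^2 − 37^1 = 1369 − 37 = 1332.
φ(521) = 521 − 1 = 520.
Since φ is multiplicative, φ(713249) = 1332 · 520 = 692640.

692640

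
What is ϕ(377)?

336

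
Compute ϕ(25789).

23040

Factor 25789: 25789 = 17 * 37 * 41.
φ(17) = 17 − 1 = 16.
φ(37) = 37 − 1 = 36.
φ(41) = 41 − 1 = 40.
φ(25789) = 16 × 36 × 40 = 23040.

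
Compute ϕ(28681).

25872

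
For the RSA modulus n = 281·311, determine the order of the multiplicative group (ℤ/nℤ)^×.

φ(87391) = 87391 · (1 − 1/281) · (1 − 1/311)
       = 87391 · 86800/87391 = 86800.

86800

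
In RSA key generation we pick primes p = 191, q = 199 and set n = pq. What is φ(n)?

φ(n) = (p − 1)(q − 1) = (191−1)(199−1) = 190·198 = 37620.

37620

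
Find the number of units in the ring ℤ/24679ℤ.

22176

24679 = 23 · 29 · 37.
φ(23) = 23 − 1 = 22.
φ(29) = 29 − 1 = 28.
φ(37) = 37 − 1 = 36.
Since φ is multiplicative, φ(24679) = 22 · 28 · 36 = 22176.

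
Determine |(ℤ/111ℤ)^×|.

Factor 111: 111 = 3 · 37.
φ(3) = 3 − 1 = 2.
φ(37) = 37 − 1 = 36.
Multiply: 2 · 36 = 72.

72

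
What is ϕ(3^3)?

φ(27) = 27 · (1 − 1/3)
       = 27 · 2/3 = 18.

18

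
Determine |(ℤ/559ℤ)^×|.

559 = 13 · 43.
φ(559) = 559 · (1 − 1/13) · (1 − 1/43)
       = 559 · 504/559 = 504.

504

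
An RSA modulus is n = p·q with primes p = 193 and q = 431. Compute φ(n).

φ(pq) = (p−1)(q−1) = 192 · 430 = 82560.

82560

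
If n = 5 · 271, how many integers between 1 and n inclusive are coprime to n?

φ(5) = 5 − 1 = 4.
φ(271) = 271 − 1 = 270.
Multiply: 4 · 270 = 1080.

1080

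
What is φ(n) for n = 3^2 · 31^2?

5580

φ(8649) = 8649 · (1 − 1/3) · (1 − 1/31)
       = 8649 · 60/93 = 5580.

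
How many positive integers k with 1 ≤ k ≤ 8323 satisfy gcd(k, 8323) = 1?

6720

Prime factorization: 8323 = 7 · 29 · 41.
φ(7) = 7 − 1 = 6.
φ(29) = 29 − 1 = 28.
φ(41) = 41 − 1 = 40.
Since φ is multiplicative, φ(8323) = 6 · 28 · 40 = 6720.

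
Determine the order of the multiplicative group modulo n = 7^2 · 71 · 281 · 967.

795211200

φ(945338233) = 945338233 · (1 − 1/7) · (1 − 1/71) · (1 − 1/281) · (1 − 1/967)
       = 945338233 · 113601600/135048319 = 795211200.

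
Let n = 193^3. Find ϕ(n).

7151808

φ(7189057) = 7189057 · (1 − 1/193)
       = 7189057 · 192/193 = 7151808.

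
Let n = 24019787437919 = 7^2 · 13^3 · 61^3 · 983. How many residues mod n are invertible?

18674098672320

φ(24019787437919) = 24019787437919 · (1 − 1/7) · (1 − 1/13) · (1 − 1/61) · (1 − 1/983)
       = 24019787437919 · 4242240/5456633 = 18674098672320.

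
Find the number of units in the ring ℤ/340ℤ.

340 = 2**2 · 5 · 17.
φ(2^2) = 2^2 − 2^1 = 4 − 2 = 2.
φ(5) = 5 − 1 = 4.
φ(17) = 17 − 1 = 16.
Since φ is multiplicative, φ(340) = 2 · 4 · 16 = 128.

128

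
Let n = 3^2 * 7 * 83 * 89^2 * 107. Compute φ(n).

2450726784

φ(4431823263) = 4431823263 · (1 − 1/3) · (1 − 1/7) · (1 − 1/83) · (1 − 1/89) · (1 − 1/107)
       = 4431823263 · 9178752/16598589 = 2450726784.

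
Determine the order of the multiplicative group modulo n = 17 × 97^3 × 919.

13267141632

φ(14258690279) = 14258690279 · (1 − 1/17) · (1 − 1/97) · (1 − 1/919)
       = 14258690279 · 1410048/1515431 = 13267141632.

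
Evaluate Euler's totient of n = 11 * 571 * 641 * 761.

φ(11) = 11 − 1 = 10.
φ(571) = 571 − 1 = 570.
φ(641) = 641 − 1 = 640.
φ(761) = 761 − 1 = 760.
φ(3063878081) = 10 × 570 × 640 × 760 = 2772480000.

2772480000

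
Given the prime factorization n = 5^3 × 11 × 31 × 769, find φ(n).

φ(5^3) = 5^3 − 5^2 = 125 − 25 = 100.
φ(11) = 11 − 1 = 10.
φ(31) = 31 − 1 = 30.
φ(769) = 769 − 1 = 768.
Since φ is multiplicative, φ(32778625) = 100 · 10 · 30 · 768 = 23040000.

23040000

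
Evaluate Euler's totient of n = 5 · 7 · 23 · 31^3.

15222240

φ(23981755) = 23981755 · (1 − 1/5) · (1 − 1/7) · (1 − 1/23) · (1 − 1/31)
       = 23981755 · 15840/24955 = 15222240.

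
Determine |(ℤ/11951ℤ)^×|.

10368

Factor 11951: 11951 = 17 × 19 × 37.
φ(17) = 17 − 1 = 16.
φ(19) = 19 − 1 = 18.
φ(37) = 37 − 1 = 36.
Since φ is multiplicative, φ(11951) = 16 · 18 · 36 = 10368.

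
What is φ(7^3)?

φ(7^3) = 7^2·(7−1) = 49·6 = 294.

294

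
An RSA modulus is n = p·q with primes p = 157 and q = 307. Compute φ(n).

47736

For distinct primes, φ(pq) = (p−1)(q−1) = 156 × 306 = 47736.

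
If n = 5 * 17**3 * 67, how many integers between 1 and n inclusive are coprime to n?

1220736

φ(1645855) = 1645855 · (1 − 1/5) · (1 − 1/17) · (1 − 1/67)
       = 1645855 · 4224/5695 = 1220736.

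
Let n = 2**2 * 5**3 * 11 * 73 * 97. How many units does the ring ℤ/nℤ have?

φ(2^2) = 2^1·(2−1) = 2·1 = 2.
φ(5^3) = 5^2·(5−1) = 25·4 = 100.
φ(11) = 11 − 1 = 10.
φ(73) = 73 − 1 = 72.
φ(97) = 97 − 1 = 96.
Since φ is multiplicative, φ(38945500) = 2 · 100 · 10 · 72 · 96 = 13824000.

13824000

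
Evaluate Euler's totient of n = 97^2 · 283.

2625984

φ(2662747) = 2662747 · (1 − 1/97) · (1 − 1/283)
       = 2662747 · 27072/27451 = 2625984.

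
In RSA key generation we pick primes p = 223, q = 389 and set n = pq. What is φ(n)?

86136

φ(pq) = (p−1)(q−1) = 222 · 388 = 86136.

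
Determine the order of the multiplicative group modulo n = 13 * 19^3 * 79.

6082128

φ(7044193) = 7044193 · (1 − 1/13) · (1 − 1/19) · (1 − 1/79)
       = 7044193 · 16848/19513 = 6082128.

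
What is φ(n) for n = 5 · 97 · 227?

φ(110095) = 110095 · (1 − 1/5) · (1 − 1/97) · (1 − 1/227)
       = 110095 · 86784/110095 = 86784.

86784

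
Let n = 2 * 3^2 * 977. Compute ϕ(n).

5856

φ(17586) = 17586 · (1 − 1/2) · (1 − 1/3) · (1 − 1/977)
       = 17586 · 1952/5862 = 5856.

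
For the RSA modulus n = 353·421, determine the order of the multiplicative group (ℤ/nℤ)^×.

147840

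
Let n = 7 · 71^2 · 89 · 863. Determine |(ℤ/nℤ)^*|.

2262025920

φ(7) = 7 − 1 = 6.
φ(71^2) = 71^2 − 71^1 = 5041 − 71 = 4970.
φ(89) = 89 − 1 = 88.
φ(863) = 863 − 1 = 862.
Since φ is multiplicative, φ(2710288609) = 6 · 4970 · 88 · 862 = 2262025920.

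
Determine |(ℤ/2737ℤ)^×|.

2112

2737 = 7 × 17 × 23.
φ(2737) = 2737 · (1 − 1/7) · (1 − 1/17) · (1 − 1/23)
       = 2737 · 2112/2737 = 2112.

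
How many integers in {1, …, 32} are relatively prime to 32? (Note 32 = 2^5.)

φ(2^5) = 2^4·(2−1) = 16·1 = 16.

16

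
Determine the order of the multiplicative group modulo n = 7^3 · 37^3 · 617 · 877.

φ(9401216402711) = 9401216402711 · (1 − 1/7) · (1 − 1/37) · (1 − 1/617) · (1 − 1/877)
       = 9401216402711 · 116557056/140147231 = 7818763873536.

7818763873536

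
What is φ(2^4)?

φ(16) = 16 · (1 − 1/2)
       = 16 · 1/2 = 8.

8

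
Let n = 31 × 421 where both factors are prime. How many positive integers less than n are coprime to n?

For distinct primes, φ(pq) = (p−1)(q−1) = 30 × 420 = 12600.

12600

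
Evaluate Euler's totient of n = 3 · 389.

776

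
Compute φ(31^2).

φ(961) = 961 · (1 − 1/31)
       = 961 · 30/31 = 930.

930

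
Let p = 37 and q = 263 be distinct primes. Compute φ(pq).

For distinct primes, φ(pq) = (p−1)(q−1) = 36 × 262 = 9432.

9432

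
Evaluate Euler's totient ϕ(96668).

Prime factorization: 96668 = 2**2 · 11 · 13**3.
φ(2^2) = 2^2 − 2^1 = 4 − 2 = 2.
φ(11) = 11 − 1 = 10.
φ(13^3) = 13^3 − 13^2 = 2197 − 169 = 2028.
Since φ is multiplicative, φ(96668) = 2 · 10 · 2028 = 40560.

40560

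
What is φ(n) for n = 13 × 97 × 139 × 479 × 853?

64743929856

φ(13) = 13 − 1 = 12.
φ(97) = 97 − 1 = 96.
φ(139) = 139 − 1 = 138.
φ(479) = 479 − 1 = 478.
φ(853) = 853 − 1 = 852.
φ(71616720773) = 12 × 96 × 138 × 478 × 852 = 64743929856.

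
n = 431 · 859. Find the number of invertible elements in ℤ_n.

368940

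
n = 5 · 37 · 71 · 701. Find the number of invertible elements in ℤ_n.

φ(5) = 5 − 1 = 4.
φ(37) = 37 − 1 = 36.
φ(71) = 71 − 1 = 70.
φ(701) = 701 − 1 = 700.
Since φ is multiplicative, φ(9207635) = 4 · 36 · 70 · 700 = 7056000.

7056000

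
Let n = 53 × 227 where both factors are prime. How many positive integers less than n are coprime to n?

11752

φ(12031) = 12031 · (1 − 1/53) · (1 − 1/227)
       = 12031 · 11752/12031 = 11752.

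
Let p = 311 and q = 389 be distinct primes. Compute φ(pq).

For distinct primes, φ(pq) = (p−1)(q−1) = 310 × 388 = 120280.

120280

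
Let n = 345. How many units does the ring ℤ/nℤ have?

176

First factor: 345 = 3 · 5 · 23.
φ(345) = 345 · (1 − 1/3) · (1 − 1/5) · (1 − 1/23)
       = 345 · 176/345 = 176.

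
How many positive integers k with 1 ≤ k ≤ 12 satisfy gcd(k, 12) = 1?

4

Factor 12: 12 = 2^2 · 3.
φ(2^2) = 2^2 − 2^1 = 4 − 2 = 2.
φ(3) = 3 − 1 = 2.
Multiply: 2 · 2 = 4.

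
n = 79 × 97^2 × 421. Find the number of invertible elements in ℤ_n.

305061120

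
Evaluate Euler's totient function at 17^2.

φ(289) = 289 · (1 − 1/17)
       = 289 · 16/17 = 272.

272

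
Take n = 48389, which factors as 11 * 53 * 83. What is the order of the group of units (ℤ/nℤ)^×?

42640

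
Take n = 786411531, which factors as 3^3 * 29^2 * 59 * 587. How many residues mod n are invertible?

φ(3^3) = 3^2·(3−1) = 9·2 = 18.
φ(29^2) = 29^1·(29−1) = 29·28 = 812.
φ(59) = 59 − 1 = 58.
φ(587) = 587 − 1 = 586.
φ(786411531) = 18 × 812 × 58 × 586 = 496768608.

496768608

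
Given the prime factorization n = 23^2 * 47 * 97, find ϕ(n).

φ(2411711) = 2411711 · (1 − 1/23) · (1 − 1/47) · (1 − 1/97)
       = 2411711 · 97152/104857 = 2234496.

2234496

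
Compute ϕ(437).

First factor: 437 = 19 * 23.
φ(19) = 19 − 1 = 18.
φ(23) = 23 − 1 = 22.
Since φ is multiplicative, φ(437) = 18 · 22 = 396.

396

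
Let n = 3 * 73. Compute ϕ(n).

φ(3) = 3 − 1 = 2.
φ(73) = 73 − 1 = 72.
φ(219) = 2 × 72 = 144.

144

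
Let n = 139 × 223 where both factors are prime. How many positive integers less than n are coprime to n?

φ(n) = (p − 1)(q − 1) = (139−1)(223−1) = 138·222 = 30636.

30636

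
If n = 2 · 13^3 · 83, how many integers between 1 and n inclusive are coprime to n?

φ(364702) = 364702 · (1 − 1/2) · (1 − 1/13) · (1 − 1/83)
       = 364702 · 984/2158 = 166296.

166296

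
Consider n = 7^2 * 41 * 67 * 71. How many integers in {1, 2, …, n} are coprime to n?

7761600

φ(9556813) = 9556813 · (1 − 1/7) · (1 − 1/41) · (1 − 1/67) · (1 − 1/71)
       = 9556813 · 1108800/1365259 = 7761600.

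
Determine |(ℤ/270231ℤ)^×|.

162240

Factor 270231: 270231 = 3 · 13**3 · 41.
φ(3) = 3 − 1 = 2.
φ(13^3) = 13^2·(13−1) = 169·12 = 2028.
φ(41) = 41 − 1 = 40.
Since φ is multiplicative, φ(270231) = 2 · 2028 · 40 = 162240.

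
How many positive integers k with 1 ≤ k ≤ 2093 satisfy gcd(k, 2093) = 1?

First factor: 2093 = 7 · 13 · 23.
φ(7) = 7 − 1 = 6.
φ(13) = 13 − 1 = 12.
φ(23) = 23 − 1 = 22.
φ(2093) = 6 × 12 × 22 = 1584.

1584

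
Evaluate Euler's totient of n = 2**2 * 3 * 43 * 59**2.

574896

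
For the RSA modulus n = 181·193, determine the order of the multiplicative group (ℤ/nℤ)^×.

34560

φ(181) = 181 − 1 = 180.
φ(193) = 193 − 1 = 192.
Since φ is multiplicative, φ(34933) = 180 · 192 = 34560.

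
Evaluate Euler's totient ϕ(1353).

800

Factor 1353: 1353 = 3 × 11 × 41.
φ(3) = 3 − 1 = 2.
φ(11) = 11 − 1 = 10.
φ(41) = 41 − 1 = 40.
Since φ is multiplicative, φ(1353) = 2 · 10 · 40 = 800.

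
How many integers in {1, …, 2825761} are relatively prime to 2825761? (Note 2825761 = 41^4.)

2756840

φ(2825761) = 2825761 · (1 − 1/41)
       = 2825761 · 40/41 = 2756840.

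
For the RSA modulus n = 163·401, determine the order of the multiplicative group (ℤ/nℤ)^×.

64800

φ(n) = (p − 1)(q − 1) = (163−1)(401−1) = 162·400 = 64800.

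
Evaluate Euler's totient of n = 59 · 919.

φ(54221) = 54221 · (1 − 1/59) · (1 − 1/919)
       = 54221 · 53244/54221 = 53244.

53244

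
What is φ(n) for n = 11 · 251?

2500

φ(2761) = 2761 · (1 − 1/11) · (1 − 1/251)
       = 2761 · 2500/2761 = 2500.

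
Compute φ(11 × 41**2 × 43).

688800

φ(795113) = 795113 · (1 − 1/11) · (1 − 1/41) · (1 − 1/43)
       = 795113 · 16800/19393 = 688800.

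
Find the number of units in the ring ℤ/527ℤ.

Factor 527: 527 = 17 · 31.
φ(17) = 17 − 1 = 16.
φ(31) = 31 − 1 = 30.
Since φ is multiplicative, φ(527) = 16 · 30 = 480.

480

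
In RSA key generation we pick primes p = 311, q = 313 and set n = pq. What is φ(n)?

96720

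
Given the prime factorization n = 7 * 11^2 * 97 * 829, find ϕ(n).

52462080

φ(7) = 7 − 1 = 6.
φ(11^2) = 11^2 − 11^1 = 121 − 11 = 110.
φ(97) = 97 − 1 = 96.
φ(829) = 829 − 1 = 828.
φ(68109811) = 6 × 110 × 96 × 828 = 52462080.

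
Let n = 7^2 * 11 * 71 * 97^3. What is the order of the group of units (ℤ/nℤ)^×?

26555961600

φ(34927083037) = 34927083037 · (1 − 1/7) · (1 − 1/11) · (1 − 1/71) · (1 − 1/97)
       = 34927083037 · 403200/530299 = 26555961600.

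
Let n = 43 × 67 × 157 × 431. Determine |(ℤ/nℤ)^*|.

φ(43) = 43 − 1 = 42.
φ(67) = 67 − 1 = 66.
φ(157) = 157 − 1 = 156.
φ(431) = 431 − 1 = 430.
Multiply: 42 · 66 · 156 · 430 = 185945760.

185945760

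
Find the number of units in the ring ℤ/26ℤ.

12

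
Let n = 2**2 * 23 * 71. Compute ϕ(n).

3080

φ(2^2) = 2^1·(2−1) = 2·1 = 2.
φ(23) = 23 − 1 = 22.
φ(71) = 71 − 1 = 70.
Since φ is multiplicative, φ(6532) = 2 · 22 · 70 = 3080.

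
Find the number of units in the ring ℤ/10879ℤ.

10879 = 11 · 23 · 43.
φ(11) = 11 − 1 = 10.
φ(23) = 23 − 1 = 22.
φ(43) = 43 − 1 = 42.
Since φ is multiplicative, φ(10879) = 10 · 22 · 42 = 9240.

9240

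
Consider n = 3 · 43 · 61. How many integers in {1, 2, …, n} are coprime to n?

5040

φ(7869) = 7869 · (1 − 1/3) · (1 − 1/43) · (1 − 1/61)
       = 7869 · 5040/7869 = 5040.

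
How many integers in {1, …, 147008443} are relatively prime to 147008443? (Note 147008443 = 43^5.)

φ(43^5) = 43^4·(43−1) = 3418801·42 = 143589642.

143589642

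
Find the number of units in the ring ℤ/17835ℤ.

8960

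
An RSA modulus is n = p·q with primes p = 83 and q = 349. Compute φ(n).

28536

φ(83) = 83 − 1 = 82.
φ(349) = 349 − 1 = 348.
φ(28967) = 82 × 348 = 28536.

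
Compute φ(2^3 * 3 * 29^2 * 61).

φ(2^3) = 2^3 − 2^2 = 8 − 4 = 4.
φ(3) = 3 − 1 = 2.
φ(29^2) = 29^2 − 29^1 = 841 − 29 = 812.
φ(61) = 61 − 1 = 60.
Multiply: 4 · 2 · 812 · 60 = 389760.

389760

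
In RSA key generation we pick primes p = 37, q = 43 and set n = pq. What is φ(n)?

1512

For distinct primes, φ(pq) = (p−1)(q−1) = 36 × 42 = 1512.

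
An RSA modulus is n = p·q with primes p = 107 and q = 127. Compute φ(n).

13356

φ(13589) = 13589 · (1 − 1/107) · (1 − 1/127)
       = 13589 · 13356/13589 = 13356.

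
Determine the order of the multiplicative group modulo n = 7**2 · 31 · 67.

83160

φ(101773) = 101773 · (1 − 1/7) · (1 − 1/31) · (1 − 1/67)
       = 101773 · 11880/14539 = 83160.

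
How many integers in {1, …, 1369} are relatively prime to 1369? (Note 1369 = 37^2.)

φ(37^2) = 37^1·(37−1) = 37·36 = 1332.

1332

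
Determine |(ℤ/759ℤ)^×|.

Prime factorization: 759 = 3 · 11 · 23.
φ(759) = 759 · (1 − 1/3) · (1 − 1/11) · (1 − 1/23)
       = 759 · 440/759 = 440.

440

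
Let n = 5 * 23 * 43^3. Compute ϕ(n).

6833904

φ(9143305) = 9143305 · (1 − 1/5) · (1 − 1/23) · (1 − 1/43)
       = 9143305 · 3696/4945 = 6833904.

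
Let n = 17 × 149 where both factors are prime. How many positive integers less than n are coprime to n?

φ(2533) = 2533 · (1 − 1/17) · (1 − 1/149)
       = 2533 · 2368/2533 = 2368.

2368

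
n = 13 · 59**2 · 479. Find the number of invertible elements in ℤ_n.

19628592

φ(13) = 13 − 1 = 12.
φ(59^2) = 59^1·(59−1) = 59·58 = 3422.
φ(479) = 479 − 1 = 478.
φ(21676187) = 12 × 3422 × 478 = 19628592.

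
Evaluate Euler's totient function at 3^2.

6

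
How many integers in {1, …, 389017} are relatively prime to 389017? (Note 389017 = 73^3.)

383688

φ(73^3) = 73^2·(73−1) = 5329·72 = 383688.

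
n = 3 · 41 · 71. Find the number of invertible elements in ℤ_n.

5600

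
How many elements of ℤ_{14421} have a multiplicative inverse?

7920

Prime factorization: 14421 = 3 × 11 × 19 × 23.
φ(14421) = 14421 · (1 − 1/3) · (1 − 1/11) · (1 − 1/19) · (1 − 1/23)
       = 14421 · 7920/14421 = 7920.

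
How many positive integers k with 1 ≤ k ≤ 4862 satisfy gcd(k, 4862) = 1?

1920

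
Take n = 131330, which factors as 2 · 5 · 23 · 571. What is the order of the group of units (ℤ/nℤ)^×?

φ(131330) = 131330 · (1 − 1/2) · (1 − 1/5) · (1 − 1/23) · (1 − 1/571)
       = 131330 · 50160/131330 = 50160.

50160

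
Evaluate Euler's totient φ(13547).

11880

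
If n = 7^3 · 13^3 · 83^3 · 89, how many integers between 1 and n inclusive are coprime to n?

29639303261568

φ(38348507022553) = 38348507022553 · (1 − 1/7) · (1 − 1/13) · (1 − 1/83) · (1 − 1/89)
       = 38348507022553 · 519552/672217 = 29639303261568.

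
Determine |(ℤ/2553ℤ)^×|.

First factor: 2553 = 3 · 23 · 37.
φ(2553) = 2553 · (1 − 1/3) · (1 − 1/23) · (1 − 1/37)
       = 2553 · 1584/2553 = 1584.

1584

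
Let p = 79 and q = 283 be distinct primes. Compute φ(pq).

For distinct primes, φ(pq) = (p−1)(q−1) = 78 × 282 = 21996.

21996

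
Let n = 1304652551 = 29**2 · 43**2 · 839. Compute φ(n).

1228903536

φ(29^2) = 29^2 − 29^1 = 841 − 29 = 812.
φ(43^2) = 43^2 − 43^1 = 1849 − 43 = 1806.
φ(839) = 839 − 1 = 838.
Since φ is multiplicative, φ(1304652551) = 812 · 1806 · 838 = 1228903536.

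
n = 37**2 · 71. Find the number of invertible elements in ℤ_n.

93240

φ(97199) = 97199 · (1 − 1/37) · (1 − 1/71)
       = 97199 · 2520/2627 = 93240.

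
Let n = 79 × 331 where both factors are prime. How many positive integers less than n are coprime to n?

φ(pq) = (p−1)(q−1) = 78 · 330 = 25740.

25740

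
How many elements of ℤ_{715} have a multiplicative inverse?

First factor: 715 = 5 * 11 * 13.
φ(5) = 5 − 1 = 4.
φ(11) = 11 − 1 = 10.
φ(13) = 13 − 1 = 12.
Multiply: 4 · 10 · 12 = 480.

480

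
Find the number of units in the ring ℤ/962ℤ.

First factor: 962 = 2 * 13 * 37.
φ(962) = 962 · (1 − 1/2) · (1 − 1/13) · (1 − 1/37)
       = 962 · 432/962 = 432.

432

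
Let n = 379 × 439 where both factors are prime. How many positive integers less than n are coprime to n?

165564

φ(166381) = 166381 · (1 − 1/379) · (1 − 1/439)
       = 166381 · 165564/166381 = 165564.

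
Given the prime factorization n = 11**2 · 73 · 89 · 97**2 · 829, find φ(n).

φ(6131916554357) = 6131916554357 · (1 − 1/11) · (1 − 1/73) · (1 − 1/89) · (1 − 1/97) · (1 − 1/829)
       = 6131916554357 · 5036359680/5746875871 = 5373795778560.

5373795778560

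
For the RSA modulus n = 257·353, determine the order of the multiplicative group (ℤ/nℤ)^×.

For distinct primes, φ(pq) = (p−1)(q−1) = 256 × 352 = 90112.

90112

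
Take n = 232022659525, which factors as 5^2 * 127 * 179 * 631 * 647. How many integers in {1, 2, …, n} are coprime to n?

φ(5^2) = 5^2 − 5^1 = 25 − 5 = 20.
φ(127) = 127 − 1 = 126.
φ(179) = 179 − 1 = 178.
φ(631) = 631 − 1 = 630.
φ(647) = 647 − 1 = 646.
φ(232022659525) = 20 × 126 × 178 × 630 × 646 = 182554948800.

182554948800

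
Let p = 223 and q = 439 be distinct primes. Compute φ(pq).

97236

φ(97897) = 97897 · (1 − 1/223) · (1 − 1/439)
       = 97897 · 97236/97897 = 97236.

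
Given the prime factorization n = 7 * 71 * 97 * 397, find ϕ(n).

15966720

φ(19138973) = 19138973 · (1 − 1/7) · (1 − 1/71) · (1 − 1/97) · (1 − 1/397)
       = 19138973 · 15966720/19138973 = 15966720.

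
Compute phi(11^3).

φ(1331) = 1331 · (1 − 1/11)
       = 1331 · 10/11 = 1210.

1210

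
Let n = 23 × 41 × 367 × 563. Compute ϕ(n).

181008960

φ(194843603) = 194843603 · (1 − 1/23) · (1 − 1/41) · (1 − 1/367) · (1 − 1/563)
       = 194843603 · 181008960/194843603 = 181008960.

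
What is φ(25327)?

Prime factorization: 25327 = 19 · 31 · 43.
φ(19) = 19 − 1 = 18.
φ(31) = 31 − 1 = 30.
φ(43) = 43 − 1 = 42.
Multiply: 18 · 30 · 42 = 22680.

22680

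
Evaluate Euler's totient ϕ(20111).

First factor: 20111 = 7 × 13^2 × 17.
φ(7) = 7 − 1 = 6.
φ(13^2) = 13^2 − 13^1 = 169 − 13 = 156.
φ(17) = 17 − 1 = 16.
φ(20111) = 6 × 156 × 16 = 14976.

14976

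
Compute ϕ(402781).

Prime factorization: 402781 = 17 * 19 * 29 * 43.
φ(17) = 17 − 1 = 16.
φ(19) = 19 − 1 = 18.
φ(29) = 29 − 1 = 28.
φ(43) = 43 − 1 = 42.
Multiply: 16 · 18 · 28 · 42 = 338688.

338688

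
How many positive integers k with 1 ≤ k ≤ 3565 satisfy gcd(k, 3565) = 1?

First factor: 3565 = 5 · 23 · 31.
φ(3565) = 3565 · (1 − 1/5) · (1 − 1/23) · (1 − 1/31)
       = 3565 · 2640/3565 = 2640.

2640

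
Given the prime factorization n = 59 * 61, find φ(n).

3480

φ(59) = 59 − 1 = 58.
φ(61) = 61 − 1 = 60.
φ(3599) = 58 × 60 = 3480.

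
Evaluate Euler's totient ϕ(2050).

2050 = 2 · 5**2 · 41.
φ(2050) = 2050 · (1 − 1/2) · (1 − 1/5) · (1 − 1/41)
       = 2050 · 160/410 = 800.

800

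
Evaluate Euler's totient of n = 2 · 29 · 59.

1624

φ(2) = 2 − 1 = 1.
φ(29) = 29 − 1 = 28.
φ(59) = 59 − 1 = 58.
Since φ is multiplicative, φ(3422) = 1 · 28 · 58 = 1624.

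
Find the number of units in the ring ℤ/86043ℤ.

Factor 86043: 86043 = 3 · 23 · 29 · 43.
φ(86043) = 86043 · (1 − 1/3) · (1 − 1/23) · (1 − 1/29) · (1 − 1/43)
       = 86043 · 51744/86043 = 51744.

51744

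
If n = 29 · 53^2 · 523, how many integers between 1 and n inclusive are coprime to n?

φ(29) = 29 − 1 = 28.
φ(53^2) = 53^2 − 53^1 = 2809 − 53 = 2756.
φ(523) = 523 − 1 = 522.
Since φ is multiplicative, φ(42604103) = 28 · 2756 · 522 = 40281696.

40281696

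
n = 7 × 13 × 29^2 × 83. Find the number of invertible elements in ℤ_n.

φ(7) = 7 − 1 = 6.
φ(13) = 13 − 1 = 12.
φ(29^2) = 29^2 − 29^1 = 841 − 29 = 812.
φ(83) = 83 − 1 = 82.
φ(6352073) = 6 × 12 × 812 × 82 = 4794048.

4794048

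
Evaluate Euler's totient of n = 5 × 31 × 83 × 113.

φ(5) = 5 − 1 = 4.
φ(31) = 31 − 1 = 30.
φ(83) = 83 − 1 = 82.
φ(113) = 113 − 1 = 112.
Since φ is multiplicative, φ(1453745) = 4 · 30 · 82 · 112 = 1102080.

1102080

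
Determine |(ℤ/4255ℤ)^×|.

3168

Factor 4255: 4255 = 5 · 23 · 37.
φ(4255) = 4255 · (1 − 1/5) · (1 − 1/23) · (1 − 1/37)
       = 4255 · 3168/4255 = 3168.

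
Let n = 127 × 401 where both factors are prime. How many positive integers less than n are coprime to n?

For distinct primes, φ(pq) = (p−1)(q−1) = 126 × 400 = 50400.

50400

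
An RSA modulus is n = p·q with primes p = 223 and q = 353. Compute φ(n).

φ(n) = (p − 1)(q − 1) = (223−1)(353−1) = 222·352 = 78144.

78144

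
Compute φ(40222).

40222 = 2 * 7 * 13^2 * 17.
φ(2) = 2 − 1 = 1.
φ(7) = 7 − 1 = 6.
φ(13^2) = 13^2 − 13^1 = 169 − 13 = 156.
φ(17) = 17 − 1 = 16.
Multiply: 1 · 6 · 156 · 16 = 14976.

14976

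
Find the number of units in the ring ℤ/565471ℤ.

483840

565471 = 17 · 29 · 31 · 37.
φ(17) = 17 − 1 = 16.
φ(29) = 29 − 1 = 28.
φ(31) = 31 − 1 = 30.
φ(37) = 37 − 1 = 36.
Multiply: 16 · 28 · 30 · 36 = 483840.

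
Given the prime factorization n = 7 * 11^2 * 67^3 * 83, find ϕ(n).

16034348880

φ(7) = 7 − 1 = 6.
φ(11^2) = 11^2 − 11^1 = 121 − 11 = 110.
φ(67^3) = 67^3 − 67^2 = 300763 − 4489 = 296274.
φ(83) = 83 − 1 = 82.
φ(21143939663) = 6 × 110 × 296274 × 82 = 16034348880.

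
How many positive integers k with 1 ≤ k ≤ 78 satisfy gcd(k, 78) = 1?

Factor 78: 78 = 2 * 3 * 13.
φ(2) = 2 − 1 = 1.
φ(3) = 3 − 1 = 2.
φ(13) = 13 − 1 = 12.
Multiply: 1 · 2 · 12 = 24.

24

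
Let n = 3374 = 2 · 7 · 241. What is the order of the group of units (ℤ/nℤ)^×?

φ(2) = 2 − 1 = 1.
φ(7) = 7 − 1 = 6.
φ(241) = 241 − 1 = 240.
φ(3374) = 1 × 6 × 240 = 1440.

1440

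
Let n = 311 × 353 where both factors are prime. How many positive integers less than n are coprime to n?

109120

For distinct primes, φ(pq) = (p−1)(q−1) = 310 × 352 = 109120.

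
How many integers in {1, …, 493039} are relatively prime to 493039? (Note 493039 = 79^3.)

φ(493039) = 493039 · (1 − 1/79)
       = 493039 · 78/79 = 486798.

486798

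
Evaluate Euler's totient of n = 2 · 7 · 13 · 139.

9936

φ(2) = 2 − 1 = 1.
φ(7) = 7 − 1 = 6.
φ(13) = 13 − 1 = 12.
φ(139) = 139 − 1 = 138.
φ(25298) = 1 × 6 × 12 × 138 = 9936.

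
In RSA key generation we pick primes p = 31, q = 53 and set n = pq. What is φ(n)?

φ(31) = 31 − 1 = 30.
φ(53) = 53 − 1 = 52.
φ(1643) = 30 × 52 = 1560.

1560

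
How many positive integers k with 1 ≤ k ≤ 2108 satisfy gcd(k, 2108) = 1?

960

2108 = 2^2 · 17 · 31.
φ(2^2) = 2^1·(2−1) = 2·1 = 2.
φ(17) = 17 − 1 = 16.
φ(31) = 31 − 1 = 30.
Since φ is multiplicative, φ(2108) = 2 · 16 · 30 = 960.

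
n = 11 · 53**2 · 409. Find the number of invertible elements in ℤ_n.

φ(12637691) = 12637691 · (1 − 1/11) · (1 − 1/53) · (1 − 1/409)
       = 12637691 · 212160/238447 = 11244480.

11244480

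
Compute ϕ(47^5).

φ(47^5) = 47^4·(47−1) = 4879681·46 = 224465326.

224465326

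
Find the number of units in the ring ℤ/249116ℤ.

Prime factorization: 249116 = 2^2 * 7^2 * 31 * 41.
φ(2^2) = 2^1·(2−1) = 2·1 = 2.
φ(7^2) = 7^2 − 7^1 = 49 − 7 = 42.
φ(31) = 31 − 1 = 30.
φ(41) = 41 − 1 = 40.
Multiply: 2 · 42 · 30 · 40 = 100800.

100800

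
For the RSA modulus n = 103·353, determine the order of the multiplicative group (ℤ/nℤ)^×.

35904

φ(36359) = 36359 · (1 − 1/103) · (1 − 1/353)
       = 36359 · 35904/36359 = 35904.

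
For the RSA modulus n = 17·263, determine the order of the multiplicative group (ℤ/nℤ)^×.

4192

φ(17) = 17 − 1 = 16.
φ(263) = 263 − 1 = 262.
φ(4471) = 16 × 262 = 4192.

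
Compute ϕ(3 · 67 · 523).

φ(3) = 3 − 1 = 2.
φ(67) = 67 − 1 = 66.
φ(523) = 523 − 1 = 522.
φ(105123) = 2 × 66 × 522 = 68904.

68904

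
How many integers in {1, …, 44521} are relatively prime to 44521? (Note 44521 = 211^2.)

φ(44521) = 44521 · (1 − 1/211)
       = 44521 · 210/211 = 44310.

44310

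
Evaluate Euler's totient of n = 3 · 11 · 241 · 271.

φ(2155263) = 2155263 · (1 − 1/3) · (1 − 1/11) · (1 − 1/241) · (1 − 1/271)
       = 2155263 · 1296000/2155263 = 1296000.

1296000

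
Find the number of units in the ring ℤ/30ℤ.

8

Factor 30: 30 = 2 · 3 · 5.
φ(2) = 2 − 1 = 1.
φ(3) = 3 − 1 = 2.
φ(5) = 5 − 1 = 4.
Since φ is multiplicative, φ(30) = 1 · 2 · 4 = 8.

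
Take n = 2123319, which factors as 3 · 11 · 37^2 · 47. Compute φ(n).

φ(2123319) = 2123319 · (1 − 1/3) · (1 − 1/11) · (1 − 1/37) · (1 − 1/47)
       = 2123319 · 33120/57387 = 1225440.

1225440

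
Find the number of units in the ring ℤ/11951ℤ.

Factor 11951: 11951 = 17 · 19 · 37.
φ(11951) = 11951 · (1 − 1/17) · (1 − 1/19) · (1 − 1/37)
       = 11951 · 10368/11951 = 10368.

10368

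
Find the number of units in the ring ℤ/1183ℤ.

936

Factor 1183: 1183 = 7 · 13**2.
φ(1183) = 1183 · (1 − 1/7) · (1 − 1/13)
       = 1183 · 72/91 = 936.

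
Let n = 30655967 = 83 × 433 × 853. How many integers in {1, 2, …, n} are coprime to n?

30181248

φ(30655967) = 30655967 · (1 − 1/83) · (1 − 1/433) · (1 − 1/853)
       = 30655967 · 30181248/30655967 = 30181248.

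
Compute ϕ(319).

Prime factorization: 319 = 11 * 29.
φ(11) = 11 − 1 = 10.
φ(29) = 29 − 1 = 28.
φ(319) = 10 × 28 = 280.

280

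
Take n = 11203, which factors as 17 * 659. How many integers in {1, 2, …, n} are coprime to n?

10528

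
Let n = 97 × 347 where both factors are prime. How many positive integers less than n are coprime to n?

33216

φ(33659) = 33659 · (1 − 1/97) · (1 − 1/347)
       = 33659 · 33216/33659 = 33216.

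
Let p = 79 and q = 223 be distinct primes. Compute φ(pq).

17316

φ(17617) = 17617 · (1 − 1/79) · (1 − 1/223)
       = 17617 · 17316/17617 = 17316.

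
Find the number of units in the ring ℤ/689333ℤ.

First factor: 689333 = 17 · 23 · 41 · 43.
φ(689333) = 689333 · (1 − 1/17) · (1 − 1/23) · (1 − 1/41) · (1 − 1/43)
       = 689333 · 591360/689333 = 591360.

591360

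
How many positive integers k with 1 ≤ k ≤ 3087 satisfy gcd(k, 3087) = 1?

1764

Factor 3087: 3087 = 3^2 × 7^3.
φ(3087) = 3087 · (1 − 1/3) · (1 − 1/7)
       = 3087 · 12/21 = 1764.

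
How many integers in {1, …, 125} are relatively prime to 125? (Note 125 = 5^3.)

100

φ(5^3) = 5^3 − 5^2 = 125 − 25 = 100.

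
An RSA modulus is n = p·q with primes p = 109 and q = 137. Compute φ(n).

14688

φ(pq) = (p−1)(q−1) = 108 · 136 = 14688.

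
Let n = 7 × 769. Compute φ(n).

4608

φ(7) = 7 − 1 = 6.
φ(769) = 769 − 1 = 768.
φ(5383) = 6 × 768 = 4608.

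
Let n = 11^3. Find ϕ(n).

φ(1331) = 1331 · (1 − 1/11)
       = 1331 · 10/11 = 1210.

1210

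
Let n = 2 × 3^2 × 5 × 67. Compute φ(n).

1584

φ(2) = 2 − 1 = 1.
φ(3^2) = 3^2 − 3^1 = 9 − 3 = 6.
φ(5) = 5 − 1 = 4.
φ(67) = 67 − 1 = 66.
Since φ is multiplicative, φ(6030) = 1 · 6 · 4 · 66 = 1584.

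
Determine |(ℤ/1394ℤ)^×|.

Prime factorization: 1394 = 2 · 17 · 41.
φ(1394) = 1394 · (1 − 1/2) · (1 − 1/17) · (1 − 1/41)
       = 1394 · 640/1394 = 640.

640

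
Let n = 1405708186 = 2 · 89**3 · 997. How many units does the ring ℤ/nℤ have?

694259808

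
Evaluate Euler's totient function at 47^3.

101614

φ(103823) = 103823 · (1 − 1/47)
       = 103823 · 46/47 = 101614.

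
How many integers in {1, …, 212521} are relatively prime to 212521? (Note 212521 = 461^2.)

212060

φ(461^2) = 461^1·(461−1) = 461·460 = 212060.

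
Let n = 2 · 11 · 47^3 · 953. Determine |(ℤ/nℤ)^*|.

967365280

φ(2176753018) = 2176753018 · (1 − 1/2) · (1 − 1/11) · (1 − 1/47) · (1 − 1/953)
       = 2176753018 · 437920/985402 = 967365280.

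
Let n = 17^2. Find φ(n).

272

φ(289) = 289 · (1 − 1/17)
       = 289 · 16/17 = 272.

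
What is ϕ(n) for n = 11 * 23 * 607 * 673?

φ(11) = 11 − 1 = 10.
φ(23) = 23 − 1 = 22.
φ(607) = 607 − 1 = 606.
φ(673) = 673 − 1 = 672.
φ(103353283) = 10 × 22 × 606 × 672 = 89591040.

89591040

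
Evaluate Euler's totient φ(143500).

48000

First factor: 143500 = 2**2 × 5**3 × 7 × 41.
φ(2^2) = 2^2 − 2^1 = 4 − 2 = 2.
φ(5^3) = 5^2·(5−1) = 25·4 = 100.
φ(7) = 7 − 1 = 6.
φ(41) = 41 − 1 = 40.
Multiply: 2 · 100 · 6 · 40 = 48000.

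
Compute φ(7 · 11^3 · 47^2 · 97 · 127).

189860267520

φ(7) = 7 − 1 = 6.
φ(11^3) = 11^3 − 11^2 = 1331 − 121 = 1210.
φ(47^2) = 47^1·(47−1) = 47·46 = 2162.
φ(97) = 97 − 1 = 96.
φ(127) = 127 − 1 = 126.
Since φ is multiplicative, φ(253540455707) = 6 · 1210 · 2162 · 96 · 126 = 189860267520.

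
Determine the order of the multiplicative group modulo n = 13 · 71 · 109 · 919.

φ(92457833) = 92457833 · (1 − 1/13) · (1 − 1/71) · (1 − 1/109) · (1 − 1/919)
       = 92457833 · 83280960/92457833 = 83280960.

83280960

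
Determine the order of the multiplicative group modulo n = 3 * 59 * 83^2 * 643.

φ(784043979) = 784043979 · (1 − 1/3) · (1 − 1/59) · (1 − 1/83) · (1 − 1/643)
       = 784043979 · 6106704/9446313 = 506856432.

506856432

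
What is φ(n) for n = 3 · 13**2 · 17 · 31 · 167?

φ(3) = 3 − 1 = 2.
φ(13^2) = 13^2 − 13^1 = 169 − 13 = 156.
φ(17) = 17 − 1 = 16.
φ(31) = 31 − 1 = 30.
φ(167) = 167 − 1 = 166.
Multiply: 2 · 156 · 16 · 30 · 166 = 24860160.

24860160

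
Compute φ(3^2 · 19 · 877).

φ(149967) = 149967 · (1 − 1/3) · (1 − 1/19) · (1 − 1/877)
       = 149967 · 31536/49989 = 94608.

94608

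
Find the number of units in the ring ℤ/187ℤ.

First factor: 187 = 11 · 17.
φ(187) = 187 · (1 − 1/11) · (1 − 1/17)
       = 187 · 160/187 = 160.

160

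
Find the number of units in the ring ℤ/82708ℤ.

36960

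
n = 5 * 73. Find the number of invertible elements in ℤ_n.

288

φ(365) = 365 · (1 − 1/5) · (1 − 1/73)
       = 365 · 288/365 = 288.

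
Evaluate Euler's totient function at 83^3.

564898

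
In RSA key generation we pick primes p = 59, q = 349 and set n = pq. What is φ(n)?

20184

For distinct primes, φ(pq) = (p−1)(q−1) = 58 × 348 = 20184.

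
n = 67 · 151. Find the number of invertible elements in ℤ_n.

φ(67) = 67 − 1 = 66.
φ(151) = 151 − 1 = 150.
Since φ is multiplicative, φ(10117) = 66 · 150 = 9900.

9900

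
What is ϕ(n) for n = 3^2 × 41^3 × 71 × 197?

5535196800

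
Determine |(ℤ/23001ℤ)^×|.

Prime factorization: 23001 = 3 · 11 · 17 · 41.
φ(3) = 3 − 1 = 2.
φ(11) = 11 − 1 = 10.
φ(17) = 17 − 1 = 16.
φ(41) = 41 − 1 = 40.
Since φ is multiplicative, φ(23001) = 2 · 10 · 16 · 40 = 12800.

12800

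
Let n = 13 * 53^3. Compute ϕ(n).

φ(13) = 13 − 1 = 12.
φ(53^3) = 53^3 − 53^2 = 148877 − 2809 = 146068.
φ(1935401) = 12 × 146068 = 1752816.

1752816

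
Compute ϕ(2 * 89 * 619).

φ(110182) = 110182 · (1 − 1/2) · (1 − 1/89) · (1 − 1/619)
       = 110182 · 54384/110182 = 54384.

54384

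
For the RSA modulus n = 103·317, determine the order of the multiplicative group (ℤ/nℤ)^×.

φ(n) = (p − 1)(q − 1) = (103−1)(317−1) = 102·316 = 32232.

32232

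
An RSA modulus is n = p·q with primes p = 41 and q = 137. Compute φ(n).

5440

φ(n) = (p − 1)(q − 1) = (41−1)(137−1) = 40·136 = 5440.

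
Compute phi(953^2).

φ(953^2) = 953^1·(953−1) = 953·952 = 907256.

907256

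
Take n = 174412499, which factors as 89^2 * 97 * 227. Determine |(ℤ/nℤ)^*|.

169923072

φ(89^2) = 89^2 − 89^1 = 7921 − 89 = 7832.
φ(97) = 97 − 1 = 96.
φ(227) = 227 − 1 = 226.
Multiply: 7832 · 96 · 226 = 169923072.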